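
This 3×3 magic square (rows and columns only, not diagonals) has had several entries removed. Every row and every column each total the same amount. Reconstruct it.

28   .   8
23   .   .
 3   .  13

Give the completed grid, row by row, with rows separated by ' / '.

28 18 8 / 23 -2 33 / 3 38 13

Column 1 is already complete: 28 + 23 + 3 = 54, so that is the magic constant.
The remaining cell in row 1 is (1,2) = 54 − 36 = 18.
The remaining cell in row 3 is (3,2) = 54 − 16 = 38.
The remaining cell in column 2 is (2,2) = 54 − 56 = -2.
Using column 3: 8 + 13 + ? → (2,3) = 54 − 21 = 33.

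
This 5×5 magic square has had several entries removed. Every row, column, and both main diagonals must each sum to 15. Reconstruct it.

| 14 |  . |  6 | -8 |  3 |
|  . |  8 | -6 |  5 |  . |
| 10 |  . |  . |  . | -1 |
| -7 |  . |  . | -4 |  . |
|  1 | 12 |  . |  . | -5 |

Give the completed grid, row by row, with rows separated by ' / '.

14 0 6 -8 3 / -3 8 -6 5 11 / 10 -9 2 13 -1 / -7 4 15 -4 7 / 1 12 -2 9 -5

Row 1 needs 15; the known cells sum to 15, so (1,2) = 0.
Column 1: 14 + 10 + (-7) + 1 + ? = 15, so (2,1) = -3.
Main diagonal needs 15; the known cells sum to 13, so (3,3) = 2.
Anti-diagonal must total 15; the given cells sum to 11, so (4,2) = 4.
From row 2, 15 − (-3 + 8 + (-6) + 5) gives (2,5) = 11.
Column 2 needs 15; the known cells sum to 24, so (3,2) = -9.
From column 5, 15 − (3 + 11 + (-1) + (-5)) gives (4,5) = 7.
Row 3: 10 + (-9) + 2 + (-1) + ? = 15, so (3,4) = 13.
Using row 4: -7 + 4 + (-4) + 7 + ? → (4,3) = 15 − 0 = 15.
Using column 3: 6 + (-6) + 2 + 15 + ? → (5,3) = 15 − 17 = -2.
The remaining cell in column 4 is (5,4) = 15 − 6 = 9.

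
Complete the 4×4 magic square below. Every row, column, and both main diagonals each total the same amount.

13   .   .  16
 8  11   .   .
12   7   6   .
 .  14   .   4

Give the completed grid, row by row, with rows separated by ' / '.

13 2 3 16 / 8 11 10 5 / 12 7 6 9 / 1 14 15 4

Main diagonal is already complete: 13 + 11 + 6 + 4 = 34, so that is the magic constant.
From row 3, 34 − (12 + 7 + 6) gives (3,4) = 9.
The remaining cell in column 1 is (4,1) = 34 − 33 = 1.
Column 2 must total 34; the given cells sum to 32, so (1,2) = 2.
From column 4, 34 − (16 + 9 + 4) gives (2,4) = 5.
Anti-diagonal needs 34; the known cells sum to 24, so (2,3) = 10.
Row 1 must total 34; the given cells sum to 31, so (1,3) = 3.
Row 4 needs 34; the known cells sum to 19, so (4,3) = 15.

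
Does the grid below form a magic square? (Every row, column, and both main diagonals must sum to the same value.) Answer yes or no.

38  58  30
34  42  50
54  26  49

No — row 3 sums to 129 but row 1 sums to 126.

Row 1: 38 + 58 + 30 = 126.
Row 2: 34 + 42 + 50 = 126.
Row 3: 54 + 26 + 49 = 129.
Column 1: 38 + 34 + 54 = 126.
Column 2: 58 + 42 + 26 = 126.
Column 3: 30 + 50 + 49 = 129.
Main diagonal: 38 + 42 + 49 = 129.
Anti-diagonal: 30 + 42 + 54 = 126.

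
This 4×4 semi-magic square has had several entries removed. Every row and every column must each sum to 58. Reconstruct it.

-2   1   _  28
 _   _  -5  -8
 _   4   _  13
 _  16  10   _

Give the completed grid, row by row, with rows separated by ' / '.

-2 1 31 28 / 34 37 -5 -8 / 19 4 22 13 / 7 16 10 25

Using row 1: -2 + 1 + 28 + ? → (1,3) = 58 − 27 = 31.
From column 2, 58 − (1 + 4 + 16) gives (2,2) = 37.
Using column 3: 31 + (-5) + 10 + ? → (3,3) = 58 − 36 = 22.
Using column 4: 28 + (-8) + 13 + ? → (4,4) = 58 − 33 = 25.
Row 2 must total 58; the given cells sum to 24, so (2,1) = 34.
Using row 3: 4 + 22 + 13 + ? → (3,1) = 58 − 39 = 19.
The remaining cell in row 4 is (4,1) = 58 − 51 = 7.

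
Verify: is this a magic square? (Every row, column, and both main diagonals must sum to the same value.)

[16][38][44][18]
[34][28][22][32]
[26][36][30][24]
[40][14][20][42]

Yes

Row 1: 16 + 38 + 44 + 18 = 116.
Row 2: 34 + 28 + 22 + 32 = 116.
Row 3: 26 + 36 + 30 + 24 = 116.
Row 4: 40 + 14 + 20 + 42 = 116.
Column 1: 16 + 34 + 26 + 40 = 116.
Column 2: 38 + 28 + 36 + 14 = 116.
Column 3: 44 + 22 + 30 + 20 = 116.
Column 4: 18 + 32 + 24 + 42 = 116.
Main diagonal: 16 + 28 + 30 + 42 = 116.
Anti-diagonal: 18 + 22 + 36 + 40 = 116.
All lines sum to 116.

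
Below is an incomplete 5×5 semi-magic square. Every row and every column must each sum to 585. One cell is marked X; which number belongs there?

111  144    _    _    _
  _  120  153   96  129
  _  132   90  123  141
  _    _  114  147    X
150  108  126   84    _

Using row 2: 120 + 153 + 96 + 129 + ? → (2,1) = 585 − 498 = 87.
Row 3 must total 585; the given cells sum to 486, so (3,1) = 99.
Using row 5: 150 + 108 + 126 + 84 + ? → (5,5) = 585 − 468 = 117.
Column 1 must total 585; the given cells sum to 447, so (4,1) = 138.
Using column 2: 144 + 120 + 132 + 108 + ? → (4,2) = 585 − 504 = 81.
Column 3: 153 + 90 + 114 + 126 + ? = 585, so (1,3) = 102.
The remaining cell in column 4 is (1,4) = 585 − 450 = 135.
Row 1: 111 + 144 + 102 + 135 + ? = 585, so (1,5) = 93.
Row 4: 138 + 81 + 114 + 147 + ? = 585, so (4,5) = 105.

105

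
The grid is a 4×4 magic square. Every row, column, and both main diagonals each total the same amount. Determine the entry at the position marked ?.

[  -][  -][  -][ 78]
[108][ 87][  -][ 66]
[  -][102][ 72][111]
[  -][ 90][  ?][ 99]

84

Column 4 is complete and sums to 354; that is the magic constant.
The remaining cell in row 2 is (2,3) = 354 − 261 = 93.
Using row 3: 102 + 72 + 111 + ? → (3,1) = 354 − 285 = 69.
Using column 2: 87 + 102 + 90 + ? → (1,2) = 354 − 279 = 75.
The remaining cell in main diagonal is (1,1) = 354 − 258 = 96.
From anti-diagonal, 354 − (78 + 93 + 102) gives (4,1) = 81.
Using row 1: 96 + 75 + 78 + ? → (1,3) = 354 − 249 = 105.
Using row 4: 81 + 90 + 99 + ? → (4,3) = 354 − 270 = 84.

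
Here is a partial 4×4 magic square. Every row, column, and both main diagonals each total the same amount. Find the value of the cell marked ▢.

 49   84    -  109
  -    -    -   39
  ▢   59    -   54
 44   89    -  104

114

Column 4 is complete and sums to 306; that is the magic constant.
Row 1: 49 + 84 + 109 + ? = 306, so (1,3) = 64.
Using row 4: 44 + 89 + 104 + ? → (4,3) = 306 − 237 = 69.
Column 2 must total 306; the given cells sum to 232, so (2,2) = 74.
Main diagonal must total 306; the given cells sum to 227, so (3,3) = 79.
Anti-diagonal needs 306; the known cells sum to 212, so (2,3) = 94.
The remaining cell in row 2 is (2,1) = 306 − 207 = 99.
Row 3: 59 + 79 + 54 + ? = 306, so (3,1) = 114.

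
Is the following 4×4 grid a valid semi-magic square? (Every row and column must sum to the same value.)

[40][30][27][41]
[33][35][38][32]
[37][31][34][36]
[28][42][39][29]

Row 1: 40 + 30 + 27 + 41 = 138.
Row 2: 33 + 35 + 38 + 32 = 138.
Row 3: 37 + 31 + 34 + 36 = 138.
Row 4: 28 + 42 + 39 + 29 = 138.
Column 1: 40 + 33 + 37 + 28 = 138.
Column 2: 30 + 35 + 31 + 42 = 138.
Column 3: 27 + 38 + 34 + 39 = 138.
Column 4: 41 + 32 + 36 + 29 = 138.
All lines sum to 138.

Yes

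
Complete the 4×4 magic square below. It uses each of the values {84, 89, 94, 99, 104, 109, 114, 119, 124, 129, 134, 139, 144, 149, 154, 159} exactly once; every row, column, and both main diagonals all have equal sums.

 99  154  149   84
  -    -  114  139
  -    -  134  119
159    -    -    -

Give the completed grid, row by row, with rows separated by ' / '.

99 154 149 84 / 124 109 114 139 / 104 129 134 119 / 159 94 89 144

The 16 entries sum to 1944, so each line sums to 1944/4 = 486.
Using column 3: 149 + 114 + 134 + ? → (4,3) = 486 − 397 = 89.
From column 4, 486 − (84 + 139 + 119) gives (4,4) = 144.
Main diagonal: 99 + 134 + 144 + ? = 486, so (2,2) = 109.
Using anti-diagonal: 84 + 114 + 159 + ? → (3,2) = 486 − 357 = 129.
From row 2, 486 − (109 + 114 + 139) gives (2,1) = 124.
Using row 3: 129 + 134 + 119 + ? → (3,1) = 486 − 382 = 104.
The remaining cell in row 4 is (4,2) = 486 − 392 = 94.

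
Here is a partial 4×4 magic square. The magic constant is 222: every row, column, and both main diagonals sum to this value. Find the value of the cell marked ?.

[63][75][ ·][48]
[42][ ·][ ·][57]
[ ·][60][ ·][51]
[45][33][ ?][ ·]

Row 1 needs 222; the known cells sum to 186, so (1,3) = 36.
Column 1 needs 222; the known cells sum to 150, so (3,1) = 72.
From column 2, 222 − (75 + 60 + 33) gives (2,2) = 54.
From column 4, 222 − (48 + 57 + 51) gives (4,4) = 66.
From main diagonal, 222 − (63 + 54 + 66) gives (3,3) = 39.
Anti-diagonal must total 222; the given cells sum to 153, so (2,3) = 69.
Row 4: 45 + 33 + 66 + ? = 222, so (4,3) = 78.

78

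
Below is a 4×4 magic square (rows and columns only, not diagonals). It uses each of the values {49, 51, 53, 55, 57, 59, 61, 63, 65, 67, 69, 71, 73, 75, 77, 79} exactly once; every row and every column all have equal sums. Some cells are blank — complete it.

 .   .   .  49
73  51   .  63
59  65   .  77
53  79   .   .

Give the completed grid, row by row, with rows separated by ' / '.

71 61 75 49 / 73 51 69 63 / 59 65 55 77 / 53 79 57 67

The 16 entries sum to 1024, so each line sums to 1024/4 = 256.
Row 2 must total 256; the given cells sum to 187, so (2,3) = 69.
Row 3 must total 256; the given cells sum to 201, so (3,3) = 55.
Column 1 needs 256; the known cells sum to 185, so (1,1) = 71.
From column 2, 256 − (51 + 65 + 79) gives (1,2) = 61.
From column 4, 256 − (49 + 63 + 77) gives (4,4) = 67.
Using row 1: 71 + 61 + 49 + ? → (1,3) = 256 − 181 = 75.
Row 4 needs 256; the known cells sum to 199, so (4,3) = 57.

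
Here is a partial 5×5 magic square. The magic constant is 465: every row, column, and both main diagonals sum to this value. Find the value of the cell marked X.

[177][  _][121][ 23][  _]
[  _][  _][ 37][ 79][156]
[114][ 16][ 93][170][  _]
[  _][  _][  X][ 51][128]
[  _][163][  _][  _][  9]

149

Row 3 must total 465; the given cells sum to 393, so (3,5) = 72.
From column 4, 465 − (23 + 79 + 170 + 51) gives (5,4) = 142.
Column 5: 156 + 72 + 128 + 9 + ? = 465, so (1,5) = 100.
Main diagonal must total 465; the given cells sum to 330, so (2,2) = 135.
Row 1: 177 + 121 + 23 + 100 + ? = 465, so (1,2) = 44.
Using row 2: 135 + 37 + 79 + 156 + ? → (2,1) = 465 − 407 = 58.
Column 2 needs 465; the known cells sum to 358, so (4,2) = 107.
Anti-diagonal needs 465; the known cells sum to 379, so (5,1) = 86.
The remaining cell in row 5 is (5,3) = 465 − 400 = 65.
Column 1: 177 + 58 + 114 + 86 + ? = 465, so (4,1) = 30.
Column 3: 121 + 37 + 93 + 65 + ? = 465, so (4,3) = 149.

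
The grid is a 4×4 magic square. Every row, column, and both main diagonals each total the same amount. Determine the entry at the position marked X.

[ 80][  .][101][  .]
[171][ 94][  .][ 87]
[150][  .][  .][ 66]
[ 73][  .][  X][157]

Column 1 is complete and sums to 474; that is the magic constant.
Row 2: 171 + 94 + 87 + ? = 474, so (2,3) = 122.
Using column 4: 87 + 66 + 157 + ? → (1,4) = 474 − 310 = 164.
Main diagonal: 80 + 94 + 157 + ? = 474, so (3,3) = 143.
From anti-diagonal, 474 − (164 + 122 + 73) gives (3,2) = 115.
Row 1 needs 474; the known cells sum to 345, so (1,2) = 129.
From column 2, 474 − (129 + 94 + 115) gives (4,2) = 136.
Column 3: 101 + 122 + 143 + ? = 474, so (4,3) = 108.

108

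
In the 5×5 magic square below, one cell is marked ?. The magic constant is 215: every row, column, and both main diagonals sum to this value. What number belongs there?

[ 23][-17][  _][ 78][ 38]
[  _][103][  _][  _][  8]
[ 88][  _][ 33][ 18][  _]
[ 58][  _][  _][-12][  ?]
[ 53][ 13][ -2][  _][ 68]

Row 1 must total 215; the given cells sum to 122, so (1,3) = 93.
Row 5 needs 215; the known cells sum to 132, so (5,4) = 83.
The remaining cell in column 1 is (2,1) = 215 − 222 = -7.
From column 4, 215 − (78 + 18 + (-12) + 83) gives (2,4) = 48.
Anti-diagonal needs 215; the known cells sum to 172, so (4,2) = 43.
Row 2 needs 215; the known cells sum to 152, so (2,3) = 63.
The remaining cell in column 2 is (3,2) = 215 − 142 = 73.
From column 3, 215 − (93 + 63 + 33 + (-2)) gives (4,3) = 28.
Row 3 must total 215; the given cells sum to 212, so (3,5) = 3.
Row 4: 58 + 43 + 28 + (-12) + ? = 215, so (4,5) = 98.

98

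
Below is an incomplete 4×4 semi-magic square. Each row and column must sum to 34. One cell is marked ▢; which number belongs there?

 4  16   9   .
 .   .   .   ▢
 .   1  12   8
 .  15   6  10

11

The remaining cell in row 1 is (1,4) = 34 − 29 = 5.
Row 3: 1 + 12 + 8 + ? = 34, so (3,1) = 13.
Using row 4: 15 + 6 + 10 + ? → (4,1) = 34 − 31 = 3.
Column 1 must total 34; the given cells sum to 20, so (2,1) = 14.
The remaining cell in column 2 is (2,2) = 34 − 32 = 2.
Column 3: 9 + 12 + 6 + ? = 34, so (2,3) = 7.
Column 4 needs 34; the known cells sum to 23, so (2,4) = 11.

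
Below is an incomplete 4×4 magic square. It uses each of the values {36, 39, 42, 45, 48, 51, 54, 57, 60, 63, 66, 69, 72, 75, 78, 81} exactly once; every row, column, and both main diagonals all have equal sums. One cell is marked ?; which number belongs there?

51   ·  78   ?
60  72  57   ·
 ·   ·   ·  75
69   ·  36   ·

66

The 16 entries sum to 936, so each line sums to 936/4 = 234.
From row 2, 234 − (60 + 72 + 57) gives (2,4) = 45.
Column 1: 51 + 60 + 69 + ? = 234, so (3,1) = 54.
Column 3 must total 234; the given cells sum to 171, so (3,3) = 63.
Using main diagonal: 51 + 72 + 63 + ? → (4,4) = 234 − 186 = 48.
Row 3 needs 234; the known cells sum to 192, so (3,2) = 42.
Row 4 needs 234; the known cells sum to 153, so (4,2) = 81.
Column 2: 72 + 42 + 81 + ? = 234, so (1,2) = 39.
Column 4 needs 234; the known cells sum to 168, so (1,4) = 66.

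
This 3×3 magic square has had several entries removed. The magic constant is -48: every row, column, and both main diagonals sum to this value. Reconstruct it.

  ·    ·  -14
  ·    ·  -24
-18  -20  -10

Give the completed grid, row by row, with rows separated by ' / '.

Anti-diagonal must total -48; the given cells sum to -32, so (2,2) = -16.
Row 2: -16 + (-24) + ? = -48, so (2,1) = -8.
From column 1, -48 − (-8 + (-18)) gives (1,1) = -22.
The remaining cell in column 2 is (1,2) = -48 − (-36) = -12.

-22 -12 -14 / -8 -16 -24 / -18 -20 -10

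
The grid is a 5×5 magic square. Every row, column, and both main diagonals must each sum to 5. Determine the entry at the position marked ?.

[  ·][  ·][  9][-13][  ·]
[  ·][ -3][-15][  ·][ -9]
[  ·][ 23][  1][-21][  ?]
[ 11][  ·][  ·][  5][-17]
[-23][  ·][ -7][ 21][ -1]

Using row 5: -23 + (-7) + 21 + (-1) + ? → (5,2) = 5 − (-10) = 15.
Column 3 needs 5; the known cells sum to -12, so (4,3) = 17.
Column 4 needs 5; the known cells sum to -8, so (2,4) = 13.
The remaining cell in main diagonal is (1,1) = 5 − 2 = 3.
The remaining cell in row 2 is (2,1) = 5 − (-14) = 19.
Row 4: 11 + 17 + 5 + (-17) + ? = 5, so (4,2) = -11.
From column 1, 5 − (3 + 19 + 11 + (-23)) gives (3,1) = -5.
The remaining cell in column 2 is (1,2) = 5 − 24 = -19.
From anti-diagonal, 5 − (13 + 1 + (-11) + (-23)) gives (1,5) = 25.
From row 3, 5 − (-5 + 23 + 1 + (-21)) gives (3,5) = 7.

7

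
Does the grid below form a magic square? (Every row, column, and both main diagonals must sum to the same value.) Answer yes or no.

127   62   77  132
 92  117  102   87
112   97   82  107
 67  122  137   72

Yes

Row 1: 127 + 62 + 77 + 132 = 398.
Row 2: 92 + 117 + 102 + 87 = 398.
Row 3: 112 + 97 + 82 + 107 = 398.
Row 4: 67 + 122 + 137 + 72 = 398.
Column 1: 127 + 92 + 112 + 67 = 398.
Column 2: 62 + 117 + 97 + 122 = 398.
Column 3: 77 + 102 + 82 + 137 = 398.
Column 4: 132 + 87 + 107 + 72 = 398.
Main diagonal: 127 + 117 + 82 + 72 = 398.
Anti-diagonal: 132 + 102 + 97 + 67 = 398.
All lines sum to 398.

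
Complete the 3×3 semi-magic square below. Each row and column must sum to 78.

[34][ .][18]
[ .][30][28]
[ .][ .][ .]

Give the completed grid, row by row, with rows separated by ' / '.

34 26 18 / 20 30 28 / 24 22 32

Row 1: 34 + 18 + ? = 78, so (1,2) = 26.
Using row 2: 30 + 28 + ? → (2,1) = 78 − 58 = 20.
Column 1 must total 78; the given cells sum to 54, so (3,1) = 24.
Column 2 needs 78; the known cells sum to 56, so (3,2) = 22.
Column 3: 18 + 28 + ? = 78, so (3,3) = 32.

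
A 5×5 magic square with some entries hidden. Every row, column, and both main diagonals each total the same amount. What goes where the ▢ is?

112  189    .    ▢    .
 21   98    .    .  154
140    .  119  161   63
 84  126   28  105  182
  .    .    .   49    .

133

Row 4 is complete and sums to 525; that is the magic constant.
Using row 3: 140 + 119 + 161 + 63 + ? → (3,2) = 525 − 483 = 42.
Column 1 must total 525; the given cells sum to 357, so (5,1) = 168.
From column 2, 525 − (189 + 98 + 42 + 126) gives (5,2) = 70.
Main diagonal must total 525; the given cells sum to 434, so (5,5) = 91.
Row 5 must total 525; the given cells sum to 378, so (5,3) = 147.
Column 5 needs 525; the known cells sum to 490, so (1,5) = 35.
The remaining cell in anti-diagonal is (2,4) = 525 − 448 = 77.
Row 2: 21 + 98 + 77 + 154 + ? = 525, so (2,3) = 175.
Column 3 needs 525; the known cells sum to 469, so (1,3) = 56.
Using column 4: 77 + 161 + 105 + 49 + ? → (1,4) = 525 − 392 = 133.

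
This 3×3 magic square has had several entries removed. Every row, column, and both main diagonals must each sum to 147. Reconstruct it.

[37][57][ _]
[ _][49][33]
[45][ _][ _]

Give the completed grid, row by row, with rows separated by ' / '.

Row 1 must total 147; the given cells sum to 94, so (1,3) = 53.
Row 2 needs 147; the known cells sum to 82, so (2,1) = 65.
Using column 2: 57 + 49 + ? → (3,2) = 147 − 106 = 41.
Column 3 needs 147; the known cells sum to 86, so (3,3) = 61.

37 57 53 / 65 49 33 / 45 41 61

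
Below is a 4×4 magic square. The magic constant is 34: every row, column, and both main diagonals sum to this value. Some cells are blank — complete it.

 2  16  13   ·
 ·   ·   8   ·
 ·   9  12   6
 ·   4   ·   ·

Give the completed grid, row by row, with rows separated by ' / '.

Using row 1: 2 + 16 + 13 + ? → (1,4) = 34 − 31 = 3.
Row 3 must total 34; the given cells sum to 27, so (3,1) = 7.
Column 2 needs 34; the known cells sum to 29, so (2,2) = 5.
Using column 3: 13 + 8 + 12 + ? → (4,3) = 34 − 33 = 1.
Main diagonal needs 34; the known cells sum to 19, so (4,4) = 15.
Anti-diagonal: 3 + 8 + 9 + ? = 34, so (4,1) = 14.
Column 1 must total 34; the given cells sum to 23, so (2,1) = 11.
From column 4, 34 − (3 + 6 + 15) gives (2,4) = 10.

2 16 13 3 / 11 5 8 10 / 7 9 12 6 / 14 4 1 15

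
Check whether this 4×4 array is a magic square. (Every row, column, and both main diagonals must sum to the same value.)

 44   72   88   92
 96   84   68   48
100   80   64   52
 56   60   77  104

No — row 4 sums to 297 but main diagonal sums to 296.

Row 1: 44 + 72 + 88 + 92 = 296.
Row 2: 96 + 84 + 68 + 48 = 296.
Row 3: 100 + 80 + 64 + 52 = 296.
Row 4: 56 + 60 + 77 + 104 = 297.
Column 1: 44 + 96 + 100 + 56 = 296.
Column 2: 72 + 84 + 80 + 60 = 296.
Column 3: 88 + 68 + 64 + 77 = 297.
Column 4: 92 + 48 + 52 + 104 = 296.
Main diagonal: 44 + 84 + 64 + 104 = 296.
Anti-diagonal: 92 + 68 + 80 + 56 = 296.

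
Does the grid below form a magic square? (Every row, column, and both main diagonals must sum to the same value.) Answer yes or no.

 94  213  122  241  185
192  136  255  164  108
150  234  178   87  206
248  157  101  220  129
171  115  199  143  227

Yes

Row 1: 94 + 213 + 122 + 241 + 185 = 855.
Row 2: 192 + 136 + 255 + 164 + 108 = 855.
Row 3: 150 + 234 + 178 + 87 + 206 = 855.
Row 4: 248 + 157 + 101 + 220 + 129 = 855.
Row 5: 171 + 115 + 199 + 143 + 227 = 855.
Column 1: 94 + 192 + 150 + 248 + 171 = 855.
Column 2: 213 + 136 + 234 + 157 + 115 = 855.
Column 3: 122 + 255 + 178 + 101 + 199 = 855.
Column 4: 241 + 164 + 87 + 220 + 143 = 855.
Column 5: 185 + 108 + 206 + 129 + 227 = 855.
Main diagonal: 94 + 136 + 178 + 220 + 227 = 855.
Anti-diagonal: 185 + 164 + 178 + 157 + 171 = 855.
All lines sum to 855.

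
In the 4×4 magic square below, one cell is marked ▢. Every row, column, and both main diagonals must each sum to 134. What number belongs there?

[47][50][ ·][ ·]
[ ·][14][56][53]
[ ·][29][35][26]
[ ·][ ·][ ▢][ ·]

Row 2 needs 134; the known cells sum to 123, so (2,1) = 11.
Row 3 needs 134; the known cells sum to 90, so (3,1) = 44.
The remaining cell in column 1 is (4,1) = 134 − 102 = 32.
Column 2: 50 + 14 + 29 + ? = 134, so (4,2) = 41.
Main diagonal must total 134; the given cells sum to 96, so (4,4) = 38.
From anti-diagonal, 134 − (56 + 29 + 32) gives (1,4) = 17.
Row 1 needs 134; the known cells sum to 114, so (1,3) = 20.
From row 4, 134 − (32 + 41 + 38) gives (4,3) = 23.

23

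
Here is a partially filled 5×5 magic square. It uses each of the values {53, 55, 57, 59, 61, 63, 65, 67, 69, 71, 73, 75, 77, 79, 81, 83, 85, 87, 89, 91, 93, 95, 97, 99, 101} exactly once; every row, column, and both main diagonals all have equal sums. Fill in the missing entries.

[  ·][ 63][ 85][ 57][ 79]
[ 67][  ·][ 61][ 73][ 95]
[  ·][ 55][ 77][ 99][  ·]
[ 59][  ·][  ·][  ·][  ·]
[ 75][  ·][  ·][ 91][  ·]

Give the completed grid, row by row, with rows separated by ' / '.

The 25 entries sum to 1925, so each line sums to 1925/5 = 385.
Using row 1: 63 + 85 + 57 + 79 + ? → (1,1) = 385 − 284 = 101.
From row 2, 385 − (67 + 61 + 73 + 95) gives (2,2) = 89.
The remaining cell in column 1 is (3,1) = 385 − 302 = 83.
Column 4 needs 385; the known cells sum to 320, so (4,4) = 65.
The remaining cell in main diagonal is (5,5) = 385 − 332 = 53.
Anti-diagonal: 79 + 73 + 77 + 75 + ? = 385, so (4,2) = 81.
Row 3: 83 + 55 + 77 + 99 + ? = 385, so (3,5) = 71.
Using column 2: 63 + 89 + 55 + 81 + ? → (5,2) = 385 − 288 = 97.
The remaining cell in column 5 is (4,5) = 385 − 298 = 87.
From row 4, 385 − (59 + 81 + 65 + 87) gives (4,3) = 93.
Row 5 must total 385; the given cells sum to 316, so (5,3) = 69.

101 63 85 57 79 / 67 89 61 73 95 / 83 55 77 99 71 / 59 81 93 65 87 / 75 97 69 91 53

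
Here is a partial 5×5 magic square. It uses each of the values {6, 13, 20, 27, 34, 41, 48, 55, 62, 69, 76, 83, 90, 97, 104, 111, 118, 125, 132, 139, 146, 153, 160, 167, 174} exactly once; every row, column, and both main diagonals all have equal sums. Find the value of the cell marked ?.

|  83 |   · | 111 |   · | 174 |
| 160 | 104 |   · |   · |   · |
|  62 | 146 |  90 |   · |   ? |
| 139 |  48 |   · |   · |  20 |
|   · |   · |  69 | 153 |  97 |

The 25 entries sum to 2250, so each line sums to 2250/5 = 450.
Column 1 must total 450; the given cells sum to 444, so (5,1) = 6.
Main diagonal: 83 + 104 + 90 + 97 + ? = 450, so (4,4) = 76.
Anti-diagonal: 174 + 90 + 48 + 6 + ? = 450, so (2,4) = 132.
The remaining cell in row 4 is (4,3) = 450 − 283 = 167.
From row 5, 450 − (6 + 69 + 153 + 97) gives (5,2) = 125.
Column 2 must total 450; the given cells sum to 423, so (1,2) = 27.
Column 3 must total 450; the given cells sum to 437, so (2,3) = 13.
Row 1 needs 450; the known cells sum to 395, so (1,4) = 55.
Using row 2: 160 + 104 + 13 + 132 + ? → (2,5) = 450 − 409 = 41.
Column 4 needs 450; the known cells sum to 416, so (3,4) = 34.
Column 5 needs 450; the known cells sum to 332, so (3,5) = 118.

118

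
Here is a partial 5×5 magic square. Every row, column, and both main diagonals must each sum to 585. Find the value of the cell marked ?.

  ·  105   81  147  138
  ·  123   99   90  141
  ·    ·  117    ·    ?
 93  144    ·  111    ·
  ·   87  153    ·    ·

From row 1, 585 − (105 + 81 + 147 + 138) gives (1,1) = 114.
Using row 2: 123 + 99 + 90 + 141 + ? → (2,1) = 585 − 453 = 132.
Column 2 must total 585; the given cells sum to 459, so (3,2) = 126.
The remaining cell in column 3 is (4,3) = 585 − 450 = 135.
Main diagonal must total 585; the given cells sum to 465, so (5,5) = 120.
Anti-diagonal: 138 + 90 + 117 + 144 + ? = 585, so (5,1) = 96.
From row 4, 585 − (93 + 144 + 135 + 111) gives (4,5) = 102.
Row 5: 96 + 87 + 153 + 120 + ? = 585, so (5,4) = 129.
Column 1: 114 + 132 + 93 + 96 + ? = 585, so (3,1) = 150.
Column 4 needs 585; the known cells sum to 477, so (3,4) = 108.
Column 5 needs 585; the known cells sum to 501, so (3,5) = 84.

84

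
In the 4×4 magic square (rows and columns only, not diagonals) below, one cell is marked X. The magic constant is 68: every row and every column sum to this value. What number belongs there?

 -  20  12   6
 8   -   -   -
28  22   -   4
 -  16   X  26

Row 1 needs 68; the known cells sum to 38, so (1,1) = 30.
The remaining cell in row 3 is (3,3) = 68 − 54 = 14.
From column 1, 68 − (30 + 8 + 28) gives (4,1) = 2.
Using column 2: 20 + 22 + 16 + ? → (2,2) = 68 − 58 = 10.
Column 4 must total 68; the given cells sum to 36, so (2,4) = 32.
Row 2 must total 68; the given cells sum to 50, so (2,3) = 18.
From row 4, 68 − (2 + 16 + 26) gives (4,3) = 24.

24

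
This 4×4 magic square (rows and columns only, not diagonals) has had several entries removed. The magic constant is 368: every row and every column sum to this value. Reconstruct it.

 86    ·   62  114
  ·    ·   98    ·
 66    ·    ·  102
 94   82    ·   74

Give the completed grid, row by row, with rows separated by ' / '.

From row 1, 368 − (86 + 62 + 114) gives (1,2) = 106.
Row 4 needs 368; the known cells sum to 250, so (4,3) = 118.
The remaining cell in column 1 is (2,1) = 368 − 246 = 122.
The remaining cell in column 3 is (3,3) = 368 − 278 = 90.
Using column 4: 114 + 102 + 74 + ? → (2,4) = 368 − 290 = 78.
Row 2 must total 368; the given cells sum to 298, so (2,2) = 70.
The remaining cell in row 3 is (3,2) = 368 − 258 = 110.

86 106 62 114 / 122 70 98 78 / 66 110 90 102 / 94 82 118 74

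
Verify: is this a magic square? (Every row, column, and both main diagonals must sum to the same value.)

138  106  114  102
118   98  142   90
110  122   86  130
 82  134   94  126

No — row 2 sums to 448 but column 3 sums to 436.

Row 1: 138 + 106 + 114 + 102 = 460.
Row 2: 118 + 98 + 142 + 90 = 448.
Row 3: 110 + 122 + 86 + 130 = 448.
Row 4: 82 + 134 + 94 + 126 = 436.
Column 1: 138 + 118 + 110 + 82 = 448.
Column 2: 106 + 98 + 122 + 134 = 460.
Column 3: 114 + 142 + 86 + 94 = 436.
Column 4: 102 + 90 + 130 + 126 = 448.
Main diagonal: 138 + 98 + 86 + 126 = 448.
Anti-diagonal: 102 + 142 + 122 + 82 = 448.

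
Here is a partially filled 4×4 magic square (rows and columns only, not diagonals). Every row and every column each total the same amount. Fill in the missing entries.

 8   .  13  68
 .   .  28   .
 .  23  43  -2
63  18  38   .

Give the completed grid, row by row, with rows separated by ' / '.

Column 3 is already complete: 13 + 28 + 43 + 38 = 122, so that is the magic constant.
From row 1, 122 − (8 + 13 + 68) gives (1,2) = 33.
Using row 3: 23 + 43 + (-2) + ? → (3,1) = 122 − 64 = 58.
From row 4, 122 − (63 + 18 + 38) gives (4,4) = 3.
Column 1 must total 122; the given cells sum to 129, so (2,1) = -7.
Column 2 needs 122; the known cells sum to 74, so (2,2) = 48.
Using column 4: 68 + (-2) + 3 + ? → (2,4) = 122 − 69 = 53.

8 33 13 68 / -7 48 28 53 / 58 23 43 -2 / 63 18 38 3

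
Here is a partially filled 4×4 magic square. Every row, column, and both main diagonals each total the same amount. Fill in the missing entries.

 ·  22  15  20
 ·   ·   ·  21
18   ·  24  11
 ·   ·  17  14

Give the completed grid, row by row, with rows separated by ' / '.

Column 4 is already complete: 20 + 21 + 11 + 14 = 66, so that is the magic constant.
Row 1: 22 + 15 + 20 + ? = 66, so (1,1) = 9.
Using row 3: 18 + 24 + 11 + ? → (3,2) = 66 − 53 = 13.
From column 3, 66 − (15 + 24 + 17) gives (2,3) = 10.
From main diagonal, 66 − (9 + 24 + 14) gives (2,2) = 19.
Anti-diagonal needs 66; the known cells sum to 43, so (4,1) = 23.
Row 2 needs 66; the known cells sum to 50, so (2,1) = 16.
Row 4 must total 66; the given cells sum to 54, so (4,2) = 12.

9 22 15 20 / 16 19 10 21 / 18 13 24 11 / 23 12 17 14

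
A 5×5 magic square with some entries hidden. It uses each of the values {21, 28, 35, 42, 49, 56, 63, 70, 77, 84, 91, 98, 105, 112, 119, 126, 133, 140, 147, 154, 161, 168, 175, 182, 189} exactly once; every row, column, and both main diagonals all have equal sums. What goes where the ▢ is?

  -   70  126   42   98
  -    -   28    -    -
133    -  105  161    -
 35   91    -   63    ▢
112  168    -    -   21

The 25 entries sum to 2625, so each line sums to 2625/5 = 525.
Row 1 needs 525; the known cells sum to 336, so (1,1) = 189.
The remaining cell in column 1 is (2,1) = 525 − 469 = 56.
Using main diagonal: 189 + 105 + 63 + 21 + ? → (2,2) = 525 − 378 = 147.
The remaining cell in anti-diagonal is (2,4) = 525 − 406 = 119.
Row 2 must total 525; the given cells sum to 350, so (2,5) = 175.
Column 2 needs 525; the known cells sum to 476, so (3,2) = 49.
The remaining cell in column 4 is (5,4) = 525 − 385 = 140.
Row 3 must total 525; the given cells sum to 448, so (3,5) = 77.
Using row 5: 112 + 168 + 140 + 21 + ? → (5,3) = 525 − 441 = 84.
Column 3: 126 + 28 + 105 + 84 + ? = 525, so (4,3) = 182.
Column 5: 98 + 175 + 77 + 21 + ? = 525, so (4,5) = 154.

154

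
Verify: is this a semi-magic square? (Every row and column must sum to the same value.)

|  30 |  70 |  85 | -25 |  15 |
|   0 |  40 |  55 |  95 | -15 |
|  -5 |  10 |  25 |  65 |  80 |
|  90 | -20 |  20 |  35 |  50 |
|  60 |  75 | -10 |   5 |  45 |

Row 1: 30 + 70 + 85 + (-25) + 15 = 175.
Row 2: 0 + 40 + 55 + 95 + (-15) = 175.
Row 3: -5 + 10 + 25 + 65 + 80 = 175.
Row 4: 90 + (-20) + 20 + 35 + 50 = 175.
Row 5: 60 + 75 + (-10) + 5 + 45 = 175.
Column 1: 30 + 0 + (-5) + 90 + 60 = 175.
Column 2: 70 + 40 + 10 + (-20) + 75 = 175.
Column 3: 85 + 55 + 25 + 20 + (-10) = 175.
Column 4: -25 + 95 + 65 + 35 + 5 = 175.
Column 5: 15 + (-15) + 80 + 50 + 45 = 175.
All lines sum to 175.

Yes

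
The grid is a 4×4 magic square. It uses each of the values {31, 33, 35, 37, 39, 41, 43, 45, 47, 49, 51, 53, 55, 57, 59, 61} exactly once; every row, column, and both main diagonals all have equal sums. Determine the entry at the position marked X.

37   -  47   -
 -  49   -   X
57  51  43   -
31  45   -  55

35

The 16 entries sum to 736, so each line sums to 736/4 = 184.
Row 3 needs 184; the known cells sum to 151, so (3,4) = 33.
Using row 4: 31 + 45 + 55 + ? → (4,3) = 184 − 131 = 53.
Column 1 needs 184; the known cells sum to 125, so (2,1) = 59.
The remaining cell in column 2 is (1,2) = 184 − 145 = 39.
Column 3 needs 184; the known cells sum to 143, so (2,3) = 41.
Using anti-diagonal: 41 + 51 + 31 + ? → (1,4) = 184 − 123 = 61.
From row 2, 184 − (59 + 49 + 41) gives (2,4) = 35.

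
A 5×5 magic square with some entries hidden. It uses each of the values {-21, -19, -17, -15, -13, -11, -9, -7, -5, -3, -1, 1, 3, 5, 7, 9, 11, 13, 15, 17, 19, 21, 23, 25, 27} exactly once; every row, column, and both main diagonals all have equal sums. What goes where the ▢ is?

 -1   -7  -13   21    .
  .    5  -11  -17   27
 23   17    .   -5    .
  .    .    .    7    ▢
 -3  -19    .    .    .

-9

The 25 entries sum to 75, so each line sums to 75/5 = 15.
From row 1, 15 − (-1 + (-7) + (-13) + 21) gives (1,5) = 15.
The remaining cell in row 2 is (2,1) = 15 − 4 = 11.
From column 1, 15 − (-1 + 11 + 23 + (-3)) gives (4,1) = -15.
Using column 2: -7 + 5 + 17 + (-19) + ? → (4,2) = 15 − (-4) = 19.
Column 4 needs 15; the known cells sum to 6, so (5,4) = 9.
The remaining cell in anti-diagonal is (3,3) = 15 − 14 = 1.
The remaining cell in row 3 is (3,5) = 15 − 36 = -21.
From main diagonal, 15 − (-1 + 5 + 1 + 7) gives (5,5) = 3.
Row 5 must total 15; the given cells sum to -10, so (5,3) = 25.
Column 3 needs 15; the known cells sum to 2, so (4,3) = 13.
The remaining cell in column 5 is (4,5) = 15 − 24 = -9.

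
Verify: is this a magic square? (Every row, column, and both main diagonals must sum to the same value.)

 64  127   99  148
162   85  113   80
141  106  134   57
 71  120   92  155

No — column 1 sums to 438 but row 2 sums to 440.

Row 1: 64 + 127 + 99 + 148 = 438.
Row 2: 162 + 85 + 113 + 80 = 440.
Row 3: 141 + 106 + 134 + 57 = 438.
Row 4: 71 + 120 + 92 + 155 = 438.
Column 1: 64 + 162 + 141 + 71 = 438.
Column 2: 127 + 85 + 106 + 120 = 438.
Column 3: 99 + 113 + 134 + 92 = 438.
Column 4: 148 + 80 + 57 + 155 = 440.
Main diagonal: 64 + 85 + 134 + 155 = 438.
Anti-diagonal: 148 + 113 + 106 + 71 = 438.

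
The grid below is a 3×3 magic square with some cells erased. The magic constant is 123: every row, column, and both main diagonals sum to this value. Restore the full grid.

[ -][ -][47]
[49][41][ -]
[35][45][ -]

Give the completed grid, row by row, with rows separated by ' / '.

39 37 47 / 49 41 33 / 35 45 43

The remaining cell in row 2 is (2,3) = 123 − 90 = 33.
The remaining cell in row 3 is (3,3) = 123 − 80 = 43.
From column 1, 123 − (49 + 35) gives (1,1) = 39.
Column 2 needs 123; the known cells sum to 86, so (1,2) = 37.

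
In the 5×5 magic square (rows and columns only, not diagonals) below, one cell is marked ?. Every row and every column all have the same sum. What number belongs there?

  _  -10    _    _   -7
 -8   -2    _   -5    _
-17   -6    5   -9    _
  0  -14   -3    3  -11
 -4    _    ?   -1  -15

Row 4 is complete and sums to -25; that is the magic constant.
Row 3 needs -25; the known cells sum to -27, so (3,5) = 2.
From column 1, -25 − (-8 + (-17) + 0 + (-4)) gives (1,1) = 4.
From column 2, -25 − (-10 + (-2) + (-6) + (-14)) gives (5,2) = 7.
Column 4 needs -25; the known cells sum to -12, so (1,4) = -13.
From column 5, -25 − (-7 + 2 + (-11) + (-15)) gives (2,5) = 6.
From row 1, -25 − (4 + (-10) + (-13) + (-7)) gives (1,3) = 1.
Using row 2: -8 + (-2) + (-5) + 6 + ? → (2,3) = -25 − (-9) = -16.
Using row 5: -4 + 7 + (-1) + (-15) + ? → (5,3) = -25 − (-13) = -12.

-12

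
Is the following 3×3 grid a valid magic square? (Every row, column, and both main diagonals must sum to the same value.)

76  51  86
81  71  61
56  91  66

Row 1: 76 + 51 + 86 = 213.
Row 2: 81 + 71 + 61 = 213.
Row 3: 56 + 91 + 66 = 213.
Column 1: 76 + 81 + 56 = 213.
Column 2: 51 + 71 + 91 = 213.
Column 3: 86 + 61 + 66 = 213.
Main diagonal: 76 + 71 + 66 = 213.
Anti-diagonal: 86 + 71 + 56 = 213.
All lines sum to 213.

Yes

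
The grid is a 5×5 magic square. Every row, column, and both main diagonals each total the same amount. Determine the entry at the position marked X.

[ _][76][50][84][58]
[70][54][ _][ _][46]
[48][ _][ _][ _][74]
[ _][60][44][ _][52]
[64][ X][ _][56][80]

38

Column 5 is complete and sums to 310; that is the magic constant.
Row 1: 76 + 50 + 84 + 58 + ? = 310, so (1,1) = 42.
Using column 1: 42 + 70 + 48 + 64 + ? → (4,1) = 310 − 224 = 86.
Row 4: 86 + 60 + 44 + 52 + ? = 310, so (4,4) = 68.
Main diagonal must total 310; the given cells sum to 244, so (3,3) = 66.
From anti-diagonal, 310 − (58 + 66 + 60 + 64) gives (2,4) = 62.
The remaining cell in row 2 is (2,3) = 310 − 232 = 78.
Column 3 must total 310; the given cells sum to 238, so (5,3) = 72.
Using column 4: 84 + 62 + 68 + 56 + ? → (3,4) = 310 − 270 = 40.
Using row 3: 48 + 66 + 40 + 74 + ? → (3,2) = 310 − 228 = 82.
Row 5 needs 310; the known cells sum to 272, so (5,2) = 38.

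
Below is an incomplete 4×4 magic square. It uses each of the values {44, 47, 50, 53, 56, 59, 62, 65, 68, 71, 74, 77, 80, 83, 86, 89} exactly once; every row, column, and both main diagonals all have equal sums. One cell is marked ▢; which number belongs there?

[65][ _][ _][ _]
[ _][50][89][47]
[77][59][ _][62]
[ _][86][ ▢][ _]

The 16 entries sum to 1064, so each line sums to 1064/4 = 266.
The remaining cell in row 2 is (2,1) = 266 − 186 = 80.
Row 3 must total 266; the given cells sum to 198, so (3,3) = 68.
Column 1: 65 + 80 + 77 + ? = 266, so (4,1) = 44.
From column 2, 266 − (50 + 59 + 86) gives (1,2) = 71.
Main diagonal must total 266; the given cells sum to 183, so (4,4) = 83.
Using anti-diagonal: 89 + 59 + 44 + ? → (1,4) = 266 − 192 = 74.
From row 1, 266 − (65 + 71 + 74) gives (1,3) = 56.
From row 4, 266 − (44 + 86 + 83) gives (4,3) = 53.

53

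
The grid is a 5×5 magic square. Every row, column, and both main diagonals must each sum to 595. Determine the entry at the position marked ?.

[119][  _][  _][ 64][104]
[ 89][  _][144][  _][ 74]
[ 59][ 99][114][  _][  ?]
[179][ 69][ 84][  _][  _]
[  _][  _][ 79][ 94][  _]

Column 1 needs 595; the known cells sum to 446, so (5,1) = 149.
Using column 3: 144 + 114 + 84 + 79 + ? → (1,3) = 595 − 421 = 174.
Anti-diagonal needs 595; the known cells sum to 436, so (2,4) = 159.
The remaining cell in row 1 is (1,2) = 595 − 461 = 134.
Row 2 must total 595; the given cells sum to 466, so (2,2) = 129.
Using column 2: 134 + 129 + 99 + 69 + ? → (5,2) = 595 − 431 = 164.
Row 5 must total 595; the given cells sum to 486, so (5,5) = 109.
Main diagonal must total 595; the given cells sum to 471, so (4,4) = 124.
Row 4: 179 + 69 + 84 + 124 + ? = 595, so (4,5) = 139.
Using column 4: 64 + 159 + 124 + 94 + ? → (3,4) = 595 − 441 = 154.
Column 5 needs 595; the known cells sum to 426, so (3,5) = 169.

169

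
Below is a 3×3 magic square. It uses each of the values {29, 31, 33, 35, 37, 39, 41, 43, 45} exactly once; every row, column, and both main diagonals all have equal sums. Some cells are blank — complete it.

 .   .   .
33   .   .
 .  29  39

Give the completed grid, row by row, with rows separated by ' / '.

The 9 entries sum to 333, so each line sums to 333/3 = 111.
Row 3: 29 + 39 + ? = 111, so (3,1) = 43.
Using column 1: 33 + 43 + ? → (1,1) = 111 − 76 = 35.
Main diagonal must total 111; the given cells sum to 74, so (2,2) = 37.
Using anti-diagonal: 37 + 43 + ? → (1,3) = 111 − 80 = 31.
From row 1, 111 − (35 + 31) gives (1,2) = 45.
Row 2: 33 + 37 + ? = 111, so (2,3) = 41.

35 45 31 / 33 37 41 / 43 29 39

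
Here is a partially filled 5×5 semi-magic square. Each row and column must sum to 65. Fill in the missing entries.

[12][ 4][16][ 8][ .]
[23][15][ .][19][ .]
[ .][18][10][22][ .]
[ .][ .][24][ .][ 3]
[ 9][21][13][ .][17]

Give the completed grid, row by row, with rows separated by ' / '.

12 4 16 8 25 / 23 15 2 19 6 / 1 18 10 22 14 / 20 7 24 11 3 / 9 21 13 5 17

Row 1 must total 65; the given cells sum to 40, so (1,5) = 25.
Row 5 must total 65; the given cells sum to 60, so (5,4) = 5.
Column 2 must total 65; the given cells sum to 58, so (4,2) = 7.
From column 3, 65 − (16 + 10 + 24 + 13) gives (2,3) = 2.
Column 4 needs 65; the known cells sum to 54, so (4,4) = 11.
The remaining cell in row 2 is (2,5) = 65 − 59 = 6.
The remaining cell in row 4 is (4,1) = 65 − 45 = 20.
Column 1 needs 65; the known cells sum to 64, so (3,1) = 1.
From column 5, 65 − (25 + 6 + 3 + 17) gives (3,5) = 14.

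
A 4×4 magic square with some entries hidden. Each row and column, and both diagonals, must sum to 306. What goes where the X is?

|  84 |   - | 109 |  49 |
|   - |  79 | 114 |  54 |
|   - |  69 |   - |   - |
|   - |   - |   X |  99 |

Row 1 needs 306; the known cells sum to 242, so (1,2) = 64.
From row 2, 306 − (79 + 114 + 54) gives (2,1) = 59.
Column 2 must total 306; the given cells sum to 212, so (4,2) = 94.
The remaining cell in column 4 is (3,4) = 306 − 202 = 104.
From main diagonal, 306 − (84 + 79 + 99) gives (3,3) = 44.
The remaining cell in anti-diagonal is (4,1) = 306 − 232 = 74.
The remaining cell in row 3 is (3,1) = 306 − 217 = 89.
Using row 4: 74 + 94 + 99 + ? → (4,3) = 306 − 267 = 39.

39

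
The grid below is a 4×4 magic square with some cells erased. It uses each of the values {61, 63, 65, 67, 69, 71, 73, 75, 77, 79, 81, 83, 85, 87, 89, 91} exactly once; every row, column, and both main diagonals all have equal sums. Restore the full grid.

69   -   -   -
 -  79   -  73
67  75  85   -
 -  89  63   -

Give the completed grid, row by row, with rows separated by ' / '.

69 61 91 83 / 87 79 65 73 / 67 75 85 77 / 81 89 63 71

The 16 entries sum to 1216, so each line sums to 1216/4 = 304.
Row 3: 67 + 75 + 85 + ? = 304, so (3,4) = 77.
The remaining cell in column 2 is (1,2) = 304 − 243 = 61.
Main diagonal: 69 + 79 + 85 + ? = 304, so (4,4) = 71.
The remaining cell in row 4 is (4,1) = 304 − 223 = 81.
Column 1 must total 304; the given cells sum to 217, so (2,1) = 87.
Column 4 must total 304; the given cells sum to 221, so (1,4) = 83.
Anti-diagonal: 83 + 75 + 81 + ? = 304, so (2,3) = 65.
Using row 1: 69 + 61 + 83 + ? → (1,3) = 304 − 213 = 91.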